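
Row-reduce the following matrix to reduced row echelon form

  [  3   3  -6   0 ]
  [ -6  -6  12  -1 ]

[[1, 1, -2, 0], [0, 0, 0, 1]]

r1 := 1/3·r1
r2 := r2 + 6·r1
r2 := -1·r2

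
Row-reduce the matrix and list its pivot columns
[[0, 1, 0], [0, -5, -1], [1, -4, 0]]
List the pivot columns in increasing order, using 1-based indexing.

1, 2, 3

Swap R1 and R3.
  [ 1  -4   0 ]
  [ 0  -5  -1 ]
  [ 0   1   0 ]
Multiply R2 by -1/5.
  [ 1  -4    0 ]
  [ 0   1  1/5 ]
  [ 0   1    0 ]
Subtract R2 from R3.
  [ 1  -4     0 ]
  [ 0   1   1/5 ]
  [ 0   0  -1/5 ]
Multiply R3 by -5.
  [ 1  -4    0 ]
  [ 0   1  1/5 ]
  [ 0   0    1 ]
Subtract 1/5 times R3 from R2.
  [ 1  -4  0 ]
  [ 0   1  0 ]
  [ 0   0  1 ]
Add 4 times R2 to R1.
  [ 1  0  0 ]
  [ 0  1  0 ]
  [ 0  0  1 ]
Pivot columns are the columns containing a leading 1.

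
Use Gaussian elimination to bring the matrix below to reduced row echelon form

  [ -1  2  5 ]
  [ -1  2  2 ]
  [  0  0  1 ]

ρ1 := -1·ρ1
ρ2 := ρ2 + ρ1
ρ2 := -1/3·ρ2
ρ3 := ρ3 − ρ2
ρ1 := ρ1 + 5·ρ2

[[1, -2, 0], [0, 0, 1], [0, 0, 0]]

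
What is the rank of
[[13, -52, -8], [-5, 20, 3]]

R1 ← 1/13·R1
  [  1  -4  -8/13 ]
  [ -5  20      3 ]
R2 ← R2 + 5·R1
  [ 1  -4  -8/13 ]
  [ 0   0  -1/13 ]
R2 ← -13·R2
  [ 1  -4  -8/13 ]
  [ 0   0      1 ]
R1 ← R1 + 8/13·R2
  [ 1  -4  0 ]
  [ 0   0  1 ]
The reduced form has 2 nonzero rows.

rank = 2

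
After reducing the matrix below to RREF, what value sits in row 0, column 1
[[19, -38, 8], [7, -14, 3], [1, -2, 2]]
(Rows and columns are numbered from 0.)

-2

ρ1 → 1/19·ρ1
ρ2 → ρ2 − 7·ρ1
ρ3 → ρ3 − ρ1
ρ2 → 19·ρ2
ρ3 → ρ3 − 30/19·ρ2
ρ1 → ρ1 − 8/19·ρ2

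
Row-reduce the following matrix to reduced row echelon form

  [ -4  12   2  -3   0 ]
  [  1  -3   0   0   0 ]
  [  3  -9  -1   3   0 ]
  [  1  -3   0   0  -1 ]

[[1, -3, 0, 0, 0], [0, 0, 1, 0, 0], [0, 0, 0, 1, 0], [0, 0, 0, 0, 1]]

Multiply R1 by -1/4.
  [ 1  -3  -1/2  3/4   0 ]
  [ 1  -3     0    0   0 ]
  [ 3  -9    -1    3   0 ]
  [ 1  -3     0    0  -1 ]
Subtract R1 from R2.
  [ 1  -3  -1/2   3/4   0 ]
  [ 0   0   1/2  -3/4   0 ]
  [ 3  -9    -1     3   0 ]
  [ 1  -3     0     0  -1 ]
Subtract 3 times R1 from R3.
  [ 1  -3  -1/2   3/4   0 ]
  [ 0   0   1/2  -3/4   0 ]
  [ 0   0   1/2   3/4   0 ]
  [ 1  -3     0     0  -1 ]
Subtract R1 from R4.
  [ 1  -3  -1/2   3/4   0 ]
  [ 0   0   1/2  -3/4   0 ]
  [ 0   0   1/2   3/4   0 ]
  [ 0   0   1/2  -3/4  -1 ]
Multiply R2 by 2.
  [ 1  -3  -1/2   3/4   0 ]
  [ 0   0     1  -3/2   0 ]
  [ 0   0   1/2   3/4   0 ]
  [ 0   0   1/2  -3/4  -1 ]
Subtract 1/2 times R2 from R3.
  [ 1  -3  -1/2   3/4   0 ]
  [ 0   0     1  -3/2   0 ]
  [ 0   0     0   3/2   0 ]
  [ 0   0   1/2  -3/4  -1 ]
Subtract 1/2 times R2 from R4.
  [ 1  -3  -1/2   3/4   0 ]
  [ 0   0     1  -3/2   0 ]
  [ 0   0     0   3/2   0 ]
  [ 0   0     0     0  -1 ]
Multiply R3 by 2/3.
  [ 1  -3  -1/2   3/4   0 ]
  [ 0   0     1  -3/2   0 ]
  [ 0   0     0     1   0 ]
  [ 0   0     0     0  -1 ]
Multiply R4 by -1.
  [ 1  -3  -1/2   3/4  0 ]
  [ 0   0     1  -3/2  0 ]
  [ 0   0     0     1  0 ]
  [ 0   0     0     0  1 ]
Add 3/2 times R3 to R2.
  [ 1  -3  -1/2  3/4  0 ]
  [ 0   0     1    0  0 ]
  [ 0   0     0    1  0 ]
  [ 0   0     0    0  1 ]
Subtract 3/4 times R3 from R1.
  [ 1  -3  -1/2  0  0 ]
  [ 0   0     1  0  0 ]
  [ 0   0     0  1  0 ]
  [ 0   0     0  0  1 ]
Add 1/2 times R2 to R1.
  [ 1  -3  0  0  0 ]
  [ 0   0  1  0  0 ]
  [ 0   0  0  1  0 ]
  [ 0   0  0  0  1 ]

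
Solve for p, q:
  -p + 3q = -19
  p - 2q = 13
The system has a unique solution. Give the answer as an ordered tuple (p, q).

Form the augmented matrix and row-reduce:
  [ -1   3  |  -19 ]
  [  1  -2  |   13 ]
r1 ← -1·r1
  [ 1  -3  |  19 ]
  [ 1  -2  |  13 ]
r2 ← r2 − r1
  [ 1  -3  |  19 ]
  [ 0   1  |  -6 ]
r1 ← r1 + 3·r2
  [ 1  0  |   1 ]
  [ 0  1  |  -6 ]
Reading off the last column: p = 1, q = -6.

(1, -6)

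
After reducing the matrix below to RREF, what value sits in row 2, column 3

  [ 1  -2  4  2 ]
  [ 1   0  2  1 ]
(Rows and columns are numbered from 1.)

-1

R2 := R2 − R1
R2 := 1/2·R2
R1 := R1 + 2·R2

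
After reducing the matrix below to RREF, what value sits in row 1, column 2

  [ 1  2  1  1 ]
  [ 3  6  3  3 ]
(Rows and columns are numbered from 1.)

2

R2 -> R2 − 3·R1
  [ 1  2  1  1 ]
  [ 0  0  0  0 ]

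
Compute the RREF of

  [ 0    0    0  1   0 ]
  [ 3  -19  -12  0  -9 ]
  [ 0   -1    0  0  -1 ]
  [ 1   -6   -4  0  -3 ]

[[1, 0, -4, 0, 0], [0, 1, 0, 0, 0], [0, 0, 0, 1, 0], [0, 0, 0, 0, 1]]

R1 ↔ R2
  [ 3  -19  -12  0  -9 ]
  [ 0    0    0  1   0 ]
  [ 0   -1    0  0  -1 ]
  [ 1   -6   -4  0  -3 ]
R1 -> 1/3·R1
  [ 1  -19/3  -4  0  -3 ]
  [ 0      0   0  1   0 ]
  [ 0     -1   0  0  -1 ]
  [ 1     -6  -4  0  -3 ]
R4 -> R4 − R1
  [ 1  -19/3  -4  0  -3 ]
  [ 0      0   0  1   0 ]
  [ 0     -1   0  0  -1 ]
  [ 0    1/3   0  0   0 ]
R2 ↔ R3
  [ 1  -19/3  -4  0  -3 ]
  [ 0     -1   0  0  -1 ]
  [ 0      0   0  1   0 ]
  [ 0    1/3   0  0   0 ]
R2 -> -1·R2
  [ 1  -19/3  -4  0  -3 ]
  [ 0      1   0  0   1 ]
  [ 0      0   0  1   0 ]
  [ 0    1/3   0  0   0 ]
R4 -> R4 − 1/3·R2
  [ 1  -19/3  -4  0    -3 ]
  [ 0      1   0  0     1 ]
  [ 0      0   0  1     0 ]
  [ 0      0   0  0  -1/3 ]
R4 -> -3·R4
  [ 1  -19/3  -4  0  -3 ]
  [ 0      1   0  0   1 ]
  [ 0      0   0  1   0 ]
  [ 0      0   0  0   1 ]
R2 -> R2 − R4
  [ 1  -19/3  -4  0  -3 ]
  [ 0      1   0  0   0 ]
  [ 0      0   0  1   0 ]
  [ 0      0   0  0   1 ]
R1 -> R1 + 3·R4
  [ 1  -19/3  -4  0  0 ]
  [ 0      1   0  0  0 ]
  [ 0      0   0  1  0 ]
  [ 0      0   0  0  1 ]
R1 -> R1 + 19/3·R2
  [ 1  0  -4  0  0 ]
  [ 0  1   0  0  0 ]
  [ 0  0   0  1  0 ]
  [ 0  0   0  0  1 ]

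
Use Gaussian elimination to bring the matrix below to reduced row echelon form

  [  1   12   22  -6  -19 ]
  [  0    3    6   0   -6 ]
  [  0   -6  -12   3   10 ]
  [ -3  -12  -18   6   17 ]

r4 → r4 + 3·r1
  [ 1  12   22   -6  -19 ]
  [ 0   3    6    0   -6 ]
  [ 0  -6  -12    3   10 ]
  [ 0  24   48  -12  -40 ]
r2 → 1/3·r2
  [ 1  12   22   -6  -19 ]
  [ 0   1    2    0   -2 ]
  [ 0  -6  -12    3   10 ]
  [ 0  24   48  -12  -40 ]
r3 → r3 + 6·r2
  [ 1  12  22   -6  -19 ]
  [ 0   1   2    0   -2 ]
  [ 0   0   0    3   -2 ]
  [ 0  24  48  -12  -40 ]
r4 → r4 − 24·r2
  [ 1  12  22   -6  -19 ]
  [ 0   1   2    0   -2 ]
  [ 0   0   0    3   -2 ]
  [ 0   0   0  -12    8 ]
r3 → 1/3·r3
  [ 1  12  22   -6   -19 ]
  [ 0   1   2    0    -2 ]
  [ 0   0   0    1  -2/3 ]
  [ 0   0   0  -12     8 ]
r4 → r4 + 12·r3
  [ 1  12  22  -6   -19 ]
  [ 0   1   2   0    -2 ]
  [ 0   0   0   1  -2/3 ]
  [ 0   0   0   0     0 ]
r1 → r1 + 6·r3
  [ 1  12  22  0   -23 ]
  [ 0   1   2  0    -2 ]
  [ 0   0   0  1  -2/3 ]
  [ 0   0   0  0     0 ]
r1 → r1 − 12·r2
  [ 1  0  -2  0     1 ]
  [ 0  1   2  0    -2 ]
  [ 0  0   0  1  -2/3 ]
  [ 0  0   0  0     0 ]

[[1, 0, -2, 0, 1], [0, 1, 2, 0, -2], [0, 0, 0, 1, -2/3], [0, 0, 0, 0, 0]]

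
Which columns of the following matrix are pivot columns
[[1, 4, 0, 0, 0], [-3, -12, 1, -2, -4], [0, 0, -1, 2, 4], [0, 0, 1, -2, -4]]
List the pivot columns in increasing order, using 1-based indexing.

R2 -> R2 + 3·R1
  [ 1  4   0   0   0 ]
  [ 0  0   1  -2  -4 ]
  [ 0  0  -1   2   4 ]
  [ 0  0   1  -2  -4 ]
R3 -> R3 + R2
  [ 1  4  0   0   0 ]
  [ 0  0  1  -2  -4 ]
  [ 0  0  0   0   0 ]
  [ 0  0  1  -2  -4 ]
R4 -> R4 − R2
  [ 1  4  0   0   0 ]
  [ 0  0  1  -2  -4 ]
  [ 0  0  0   0   0 ]
  [ 0  0  0   0   0 ]
Pivot columns are the columns containing a leading 1.

1, 3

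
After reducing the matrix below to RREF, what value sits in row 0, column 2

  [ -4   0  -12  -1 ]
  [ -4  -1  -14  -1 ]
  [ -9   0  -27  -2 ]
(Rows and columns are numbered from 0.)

R1 -> -1/4·R1
  [  1   0    3  1/4 ]
  [ -4  -1  -14   -1 ]
  [ -9   0  -27   -2 ]
R2 -> R2 + 4·R1
  [  1   0    3  1/4 ]
  [  0  -1   -2    0 ]
  [ -9   0  -27   -2 ]
R3 -> R3 + 9·R1
  [ 1   0   3  1/4 ]
  [ 0  -1  -2    0 ]
  [ 0   0   0  1/4 ]
R2 -> -1·R2
  [ 1  0  3  1/4 ]
  [ 0  1  2    0 ]
  [ 0  0  0  1/4 ]
R3 -> 4·R3
  [ 1  0  3  1/4 ]
  [ 0  1  2    0 ]
  [ 0  0  0    1 ]
R1 -> R1 − 1/4·R3
  [ 1  0  3  0 ]
  [ 0  1  2  0 ]
  [ 0  0  0  1 ]

3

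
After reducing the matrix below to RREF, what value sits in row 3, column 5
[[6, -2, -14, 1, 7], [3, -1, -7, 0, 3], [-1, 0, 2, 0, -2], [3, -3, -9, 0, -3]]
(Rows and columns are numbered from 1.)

1

Multiply R1 by 1/6.
  [  1  -1/3  -7/3  1/6  7/6 ]
  [  3    -1    -7    0    3 ]
  [ -1     0     2    0   -2 ]
  [  3    -3    -9    0   -3 ]
Subtract 3 times R1 from R2.
  [  1  -1/3  -7/3   1/6   7/6 ]
  [  0     0     0  -1/2  -1/2 ]
  [ -1     0     2     0    -2 ]
  [  3    -3    -9     0    -3 ]
Add R1 to R3.
  [ 1  -1/3  -7/3   1/6   7/6 ]
  [ 0     0     0  -1/2  -1/2 ]
  [ 0  -1/3  -1/3   1/6  -5/6 ]
  [ 3    -3    -9     0    -3 ]
Subtract 3 times R1 from R4.
  [ 1  -1/3  -7/3   1/6    7/6 ]
  [ 0     0     0  -1/2   -1/2 ]
  [ 0  -1/3  -1/3   1/6   -5/6 ]
  [ 0    -2    -2  -1/2  -13/2 ]
Swap R2 and R3.
  [ 1  -1/3  -7/3   1/6    7/6 ]
  [ 0  -1/3  -1/3   1/6   -5/6 ]
  [ 0     0     0  -1/2   -1/2 ]
  [ 0    -2    -2  -1/2  -13/2 ]
Multiply R2 by -3.
  [ 1  -1/3  -7/3   1/6    7/6 ]
  [ 0     1     1  -1/2    5/2 ]
  [ 0     0     0  -1/2   -1/2 ]
  [ 0    -2    -2  -1/2  -13/2 ]
Add 2 times R2 to R4.
  [ 1  -1/3  -7/3   1/6   7/6 ]
  [ 0     1     1  -1/2   5/2 ]
  [ 0     0     0  -1/2  -1/2 ]
  [ 0     0     0  -3/2  -3/2 ]
Multiply R3 by -2.
  [ 1  -1/3  -7/3   1/6   7/6 ]
  [ 0     1     1  -1/2   5/2 ]
  [ 0     0     0     1     1 ]
  [ 0     0     0  -3/2  -3/2 ]
Add 3/2 times R3 to R4.
  [ 1  -1/3  -7/3   1/6  7/6 ]
  [ 0     1     1  -1/2  5/2 ]
  [ 0     0     0     1    1 ]
  [ 0     0     0     0    0 ]
Add 1/2 times R3 to R2.
  [ 1  -1/3  -7/3  1/6  7/6 ]
  [ 0     1     1    0    3 ]
  [ 0     0     0    1    1 ]
  [ 0     0     0    0    0 ]
Subtract 1/6 times R3 from R1.
  [ 1  -1/3  -7/3  0  1 ]
  [ 0     1     1  0  3 ]
  [ 0     0     0  1  1 ]
  [ 0     0     0  0  0 ]
Add 1/3 times R2 to R1.
  [ 1  0  -2  0  2 ]
  [ 0  1   1  0  3 ]
  [ 0  0   0  1  1 ]
  [ 0  0   0  0  0 ]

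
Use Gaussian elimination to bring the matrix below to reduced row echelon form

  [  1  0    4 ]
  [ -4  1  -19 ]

R2 ← R2 + 4·R1

[[1, 0, 4], [0, 1, -3]]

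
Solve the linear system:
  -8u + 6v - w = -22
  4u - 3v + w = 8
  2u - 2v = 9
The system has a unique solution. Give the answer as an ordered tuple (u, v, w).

(1/2, -4, -6)

Form the augmented matrix and row-reduce:
  [ -8   6  -1  |  -22 ]
  [  4  -3   1  |    8 ]
  [  2  -2   0  |    9 ]
ρ1 := -1/8·ρ1
ρ2 := ρ2 − 4·ρ1
ρ3 := ρ3 − 2·ρ1
ρ2 ↔ ρ3
ρ2 := -2·ρ2
ρ3 := 2·ρ3
ρ2 := ρ2 − 1/2·ρ3
ρ1 := ρ1 − 1/8·ρ3
ρ1 := ρ1 + 3/4·ρ2
Reading off the last column: u = 1/2, v = -4, w = -6.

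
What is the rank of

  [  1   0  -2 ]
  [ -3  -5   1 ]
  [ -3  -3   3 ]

rank = 2

r2 -> r2 + 3·r1
  [  1   0  -2 ]
  [  0  -5  -5 ]
  [ -3  -3   3 ]
r3 -> r3 + 3·r1
  [ 1   0  -2 ]
  [ 0  -5  -5 ]
  [ 0  -3  -3 ]
r2 -> -1/5·r2
  [ 1   0  -2 ]
  [ 0   1   1 ]
  [ 0  -3  -3 ]
r3 -> r3 + 3·r2
  [ 1  0  -2 ]
  [ 0  1   1 ]
  [ 0  0   0 ]
The reduced form has 2 nonzero rows.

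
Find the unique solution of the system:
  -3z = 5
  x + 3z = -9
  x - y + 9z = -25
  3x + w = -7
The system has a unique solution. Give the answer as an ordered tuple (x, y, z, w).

(-4, 6, -5/3, 5)

Form the augmented matrix and row-reduce:
  [ 0   0  -3  0  |    5 ]
  [ 1   0   3  0  |   -9 ]
  [ 1  -1   9  0  |  -25 ]
  [ 3   0   0  1  |   -7 ]
ρ1 ↔ ρ2
  [ 1   0   3  0  |   -9 ]
  [ 0   0  -3  0  |    5 ]
  [ 1  -1   9  0  |  -25 ]
  [ 3   0   0  1  |   -7 ]
ρ3 → ρ3 − ρ1
  [ 1   0   3  0  |   -9 ]
  [ 0   0  -3  0  |    5 ]
  [ 0  -1   6  0  |  -16 ]
  [ 3   0   0  1  |   -7 ]
ρ4 → ρ4 − 3·ρ1
  [ 1   0   3  0  |   -9 ]
  [ 0   0  -3  0  |    5 ]
  [ 0  -1   6  0  |  -16 ]
  [ 0   0  -9  1  |   20 ]
ρ2 ↔ ρ3
  [ 1   0   3  0  |   -9 ]
  [ 0  -1   6  0  |  -16 ]
  [ 0   0  -3  0  |    5 ]
  [ 0   0  -9  1  |   20 ]
ρ2 → -1·ρ2
  [ 1  0   3  0  |  -9 ]
  [ 0  1  -6  0  |  16 ]
  [ 0  0  -3  0  |   5 ]
  [ 0  0  -9  1  |  20 ]
ρ3 → -1/3·ρ3
  [ 1  0   3  0  |    -9 ]
  [ 0  1  -6  0  |    16 ]
  [ 0  0   1  0  |  -5/3 ]
  [ 0  0  -9  1  |    20 ]
ρ4 → ρ4 + 9·ρ3
  [ 1  0   3  0  |    -9 ]
  [ 0  1  -6  0  |    16 ]
  [ 0  0   1  0  |  -5/3 ]
  [ 0  0   0  1  |     5 ]
ρ2 → ρ2 + 6·ρ3
  [ 1  0  3  0  |    -9 ]
  [ 0  1  0  0  |     6 ]
  [ 0  0  1  0  |  -5/3 ]
  [ 0  0  0  1  |     5 ]
ρ1 → ρ1 − 3·ρ3
  [ 1  0  0  0  |    -4 ]
  [ 0  1  0  0  |     6 ]
  [ 0  0  1  0  |  -5/3 ]
  [ 0  0  0  1  |     5 ]
Reading off the last column: x = -4, y = 6, z = -5/3, w = 5.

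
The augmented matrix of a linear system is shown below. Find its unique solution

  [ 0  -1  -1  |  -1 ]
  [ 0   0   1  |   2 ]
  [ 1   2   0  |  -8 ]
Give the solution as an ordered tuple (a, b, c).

(-6, -1, 2)

R1 <=> R3
  [ 1   2   0  |  -8 ]
  [ 0   0   1  |   2 ]
  [ 0  -1  -1  |  -1 ]
R2 <=> R3
  [ 1   2   0  |  -8 ]
  [ 0  -1  -1  |  -1 ]
  [ 0   0   1  |   2 ]
R2 → -1·R2
  [ 1  2  0  |  -8 ]
  [ 0  1  1  |   1 ]
  [ 0  0  1  |   2 ]
R2 → R2 − R3
  [ 1  2  0  |  -8 ]
  [ 0  1  0  |  -1 ]
  [ 0  0  1  |   2 ]
R1 → R1 − 2·R2
  [ 1  0  0  |  -6 ]
  [ 0  1  0  |  -1 ]
  [ 0  0  1  |   2 ]
Reading off the last column: a = -6, b = -1, c = 2.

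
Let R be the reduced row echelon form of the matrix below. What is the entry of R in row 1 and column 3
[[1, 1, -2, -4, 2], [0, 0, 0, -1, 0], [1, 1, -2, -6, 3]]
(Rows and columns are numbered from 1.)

r3 → r3 − r1
  [ 1  1  -2  -4  2 ]
  [ 0  0   0  -1  0 ]
  [ 0  0   0  -2  1 ]
r2 → -1·r2
  [ 1  1  -2  -4  2 ]
  [ 0  0   0   1  0 ]
  [ 0  0   0  -2  1 ]
r3 → r3 + 2·r2
  [ 1  1  -2  -4  2 ]
  [ 0  0   0   1  0 ]
  [ 0  0   0   0  1 ]
r1 → r1 − 2·r3
  [ 1  1  -2  -4  0 ]
  [ 0  0   0   1  0 ]
  [ 0  0   0   0  1 ]
r1 → r1 + 4·r2
  [ 1  1  -2  0  0 ]
  [ 0  0   0  1  0 ]
  [ 0  0   0  0  1 ]

-2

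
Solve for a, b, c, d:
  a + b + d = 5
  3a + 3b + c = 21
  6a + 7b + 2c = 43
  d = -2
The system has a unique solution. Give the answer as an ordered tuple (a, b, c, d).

Form the augmented matrix and row-reduce:
  [ 1  1  0  1  |   5 ]
  [ 3  3  1  0  |  21 ]
  [ 6  7  2  0  |  43 ]
  [ 0  0  0  1  |  -2 ]
R2 -> R2 − 3·R1
  [ 1  1  0   1  |   5 ]
  [ 0  0  1  -3  |   6 ]
  [ 6  7  2   0  |  43 ]
  [ 0  0  0   1  |  -2 ]
R3 -> R3 − 6·R1
  [ 1  1  0   1  |   5 ]
  [ 0  0  1  -3  |   6 ]
  [ 0  1  2  -6  |  13 ]
  [ 0  0  0   1  |  -2 ]
R2 <=> R3
  [ 1  1  0   1  |   5 ]
  [ 0  1  2  -6  |  13 ]
  [ 0  0  1  -3  |   6 ]
  [ 0  0  0   1  |  -2 ]
R3 -> R3 + 3·R4
  [ 1  1  0   1  |   5 ]
  [ 0  1  2  -6  |  13 ]
  [ 0  0  1   0  |   0 ]
  [ 0  0  0   1  |  -2 ]
R2 -> R2 + 6·R4
  [ 1  1  0  1  |   5 ]
  [ 0  1  2  0  |   1 ]
  [ 0  0  1  0  |   0 ]
  [ 0  0  0  1  |  -2 ]
R1 -> R1 − R4
  [ 1  1  0  0  |   7 ]
  [ 0  1  2  0  |   1 ]
  [ 0  0  1  0  |   0 ]
  [ 0  0  0  1  |  -2 ]
R2 -> R2 − 2·R3
  [ 1  1  0  0  |   7 ]
  [ 0  1  0  0  |   1 ]
  [ 0  0  1  0  |   0 ]
  [ 0  0  0  1  |  -2 ]
R1 -> R1 − R2
  [ 1  0  0  0  |   6 ]
  [ 0  1  0  0  |   1 ]
  [ 0  0  1  0  |   0 ]
  [ 0  0  0  1  |  -2 ]
Reading off the last column: a = 6, b = 1, c = 0, d = -2.

(6, 1, 0, -2)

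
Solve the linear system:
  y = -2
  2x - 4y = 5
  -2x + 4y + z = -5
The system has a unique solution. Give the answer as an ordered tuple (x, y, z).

Form the augmented matrix and row-reduce:
  [  0   1  0  |  -2 ]
  [  2  -4  0  |   5 ]
  [ -2   4  1  |  -5 ]
R1 ↔ R2
R1 := 1/2·R1
R3 := R3 + 2·R1
R1 := R1 + 2·R2
Reading off the last column: x = -3/2, y = -2, z = 0.

(-3/2, -2, 0)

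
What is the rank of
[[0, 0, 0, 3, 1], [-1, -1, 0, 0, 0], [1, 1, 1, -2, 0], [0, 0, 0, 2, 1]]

r1 <=> r2
  [ -1  -1  0   0  0 ]
  [  0   0  0   3  1 ]
  [  1   1  1  -2  0 ]
  [  0   0  0   2  1 ]
r1 → -1·r1
  [ 1  1  0   0  0 ]
  [ 0  0  0   3  1 ]
  [ 1  1  1  -2  0 ]
  [ 0  0  0   2  1 ]
r3 → r3 − r1
  [ 1  1  0   0  0 ]
  [ 0  0  0   3  1 ]
  [ 0  0  1  -2  0 ]
  [ 0  0  0   2  1 ]
r2 <=> r3
  [ 1  1  0   0  0 ]
  [ 0  0  1  -2  0 ]
  [ 0  0  0   3  1 ]
  [ 0  0  0   2  1 ]
r3 → 1/3·r3
  [ 1  1  0   0    0 ]
  [ 0  0  1  -2    0 ]
  [ 0  0  0   1  1/3 ]
  [ 0  0  0   2    1 ]
r4 → r4 − 2·r3
  [ 1  1  0   0    0 ]
  [ 0  0  1  -2    0 ]
  [ 0  0  0   1  1/3 ]
  [ 0  0  0   0  1/3 ]
r4 → 3·r4
  [ 1  1  0   0    0 ]
  [ 0  0  1  -2    0 ]
  [ 0  0  0   1  1/3 ]
  [ 0  0  0   0    1 ]
r3 → r3 − 1/3·r4
  [ 1  1  0   0  0 ]
  [ 0  0  1  -2  0 ]
  [ 0  0  0   1  0 ]
  [ 0  0  0   0  1 ]
r2 → r2 + 2·r3
  [ 1  1  0  0  0 ]
  [ 0  0  1  0  0 ]
  [ 0  0  0  1  0 ]
  [ 0  0  0  0  1 ]
The reduced form has 4 nonzero rows.

rank = 4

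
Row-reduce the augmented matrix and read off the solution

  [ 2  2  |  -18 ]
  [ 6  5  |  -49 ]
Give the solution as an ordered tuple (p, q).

ρ1 := 1/2·ρ1
  [ 1  1  |   -9 ]
  [ 6  5  |  -49 ]
ρ2 := ρ2 − 6·ρ1
  [ 1   1  |  -9 ]
  [ 0  -1  |   5 ]
ρ2 := -1·ρ2
  [ 1  1  |  -9 ]
  [ 0  1  |  -5 ]
ρ1 := ρ1 − ρ2
  [ 1  0  |  -4 ]
  [ 0  1  |  -5 ]
Reading off the last column: p = -4, q = -5.

(-4, -5)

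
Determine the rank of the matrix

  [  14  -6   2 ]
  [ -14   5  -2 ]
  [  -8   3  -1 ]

R1 ← 1/14·R1
  [   1  -3/7  1/7 ]
  [ -14     5   -2 ]
  [  -8     3   -1 ]
R2 ← R2 + 14·R1
  [  1  -3/7  1/7 ]
  [  0    -1    0 ]
  [ -8     3   -1 ]
R3 ← R3 + 8·R1
  [ 1  -3/7  1/7 ]
  [ 0    -1    0 ]
  [ 0  -3/7  1/7 ]
R2 ← -1·R2
  [ 1  -3/7  1/7 ]
  [ 0     1    0 ]
  [ 0  -3/7  1/7 ]
R3 ← R3 + 3/7·R2
  [ 1  -3/7  1/7 ]
  [ 0     1    0 ]
  [ 0     0  1/7 ]
R3 ← 7·R3
  [ 1  -3/7  1/7 ]
  [ 0     1    0 ]
  [ 0     0    1 ]
R1 ← R1 − 1/7·R3
  [ 1  -3/7  0 ]
  [ 0     1  0 ]
  [ 0     0  1 ]
R1 ← R1 + 3/7·R2
  [ 1  0  0 ]
  [ 0  1  0 ]
  [ 0  0  1 ]
The reduced form has 3 nonzero rows.

rank = 3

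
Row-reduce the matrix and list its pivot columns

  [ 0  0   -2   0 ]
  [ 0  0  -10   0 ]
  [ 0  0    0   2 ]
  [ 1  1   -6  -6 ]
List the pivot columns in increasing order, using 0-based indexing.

0, 2, 3

R1 <=> R4
  [ 1  1   -6  -6 ]
  [ 0  0  -10   0 ]
  [ 0  0    0   2 ]
  [ 0  0   -2   0 ]
R2 ← -1/10·R2
  [ 1  1  -6  -6 ]
  [ 0  0   1   0 ]
  [ 0  0   0   2 ]
  [ 0  0  -2   0 ]
R4 ← R4 + 2·R2
  [ 1  1  -6  -6 ]
  [ 0  0   1   0 ]
  [ 0  0   0   2 ]
  [ 0  0   0   0 ]
R3 ← 1/2·R3
  [ 1  1  -6  -6 ]
  [ 0  0   1   0 ]
  [ 0  0   0   1 ]
  [ 0  0   0   0 ]
R1 ← R1 + 6·R3
  [ 1  1  -6  0 ]
  [ 0  0   1  0 ]
  [ 0  0   0  1 ]
  [ 0  0   0  0 ]
R1 ← R1 + 6·R2
  [ 1  1  0  0 ]
  [ 0  0  1  0 ]
  [ 0  0  0  1 ]
  [ 0  0  0  0 ]
Pivot columns are the columns containing a leading 1.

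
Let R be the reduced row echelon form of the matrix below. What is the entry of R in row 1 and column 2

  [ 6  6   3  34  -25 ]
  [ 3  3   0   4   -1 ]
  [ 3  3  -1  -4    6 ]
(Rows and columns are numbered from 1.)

1

Multiply R1 by 1/6.
  [ 1  1  1/2  17/3  -25/6 ]
  [ 3  3    0     4     -1 ]
  [ 3  3   -1    -4      6 ]
Subtract 3 times R1 from R2.
  [ 1  1   1/2  17/3  -25/6 ]
  [ 0  0  -3/2   -13   23/2 ]
  [ 3  3    -1    -4      6 ]
Subtract 3 times R1 from R3.
  [ 1  1   1/2  17/3  -25/6 ]
  [ 0  0  -3/2   -13   23/2 ]
  [ 0  0  -5/2   -21   37/2 ]
Multiply R2 by -2/3.
  [ 1  1   1/2  17/3  -25/6 ]
  [ 0  0     1  26/3  -23/3 ]
  [ 0  0  -5/2   -21   37/2 ]
Add 5/2 times R2 to R3.
  [ 1  1  1/2  17/3  -25/6 ]
  [ 0  0    1  26/3  -23/3 ]
  [ 0  0    0   2/3   -2/3 ]
Multiply R3 by 3/2.
  [ 1  1  1/2  17/3  -25/6 ]
  [ 0  0    1  26/3  -23/3 ]
  [ 0  0    0     1     -1 ]
Subtract 26/3 times R3 from R2.
  [ 1  1  1/2  17/3  -25/6 ]
  [ 0  0    1     0      1 ]
  [ 0  0    0     1     -1 ]
Subtract 17/3 times R3 from R1.
  [ 1  1  1/2  0  3/2 ]
  [ 0  0    1  0    1 ]
  [ 0  0    0  1   -1 ]
Subtract 1/2 times R2 from R1.
  [ 1  1  0  0   1 ]
  [ 0  0  1  0   1 ]
  [ 0  0  0  1  -1 ]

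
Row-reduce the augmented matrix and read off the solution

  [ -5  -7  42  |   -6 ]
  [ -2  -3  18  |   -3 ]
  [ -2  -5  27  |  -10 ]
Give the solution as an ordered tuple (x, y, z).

(-3, 5, 1/3)

R1 → -1/5·R1
  [  1  7/5  -42/5  |  6/5 ]
  [ -2   -3     18  |   -3 ]
  [ -2   -5     27  |  -10 ]
R2 → R2 + 2·R1
  [  1   7/5  -42/5  |   6/5 ]
  [  0  -1/5    6/5  |  -3/5 ]
  [ -2    -5     27  |   -10 ]
R3 → R3 + 2·R1
  [ 1    7/5  -42/5  |    6/5 ]
  [ 0   -1/5    6/5  |   -3/5 ]
  [ 0  -11/5   51/5  |  -38/5 ]
R2 → -5·R2
  [ 1    7/5  -42/5  |    6/5 ]
  [ 0      1     -6  |      3 ]
  [ 0  -11/5   51/5  |  -38/5 ]
R3 → R3 + 11/5·R2
  [ 1  7/5  -42/5  |  6/5 ]
  [ 0    1     -6  |    3 ]
  [ 0    0     -3  |   -1 ]
R3 → -1/3·R3
  [ 1  7/5  -42/5  |  6/5 ]
  [ 0    1     -6  |    3 ]
  [ 0    0      1  |  1/3 ]
R2 → R2 + 6·R3
  [ 1  7/5  -42/5  |  6/5 ]
  [ 0    1      0  |    5 ]
  [ 0    0      1  |  1/3 ]
R1 → R1 + 42/5·R3
  [ 1  7/5  0  |    4 ]
  [ 0    1  0  |    5 ]
  [ 0    0  1  |  1/3 ]
R1 → R1 − 7/5·R2
  [ 1  0  0  |   -3 ]
  [ 0  1  0  |    5 ]
  [ 0  0  1  |  1/3 ]
Reading off the last column: x = -3, y = 5, z = 1/3.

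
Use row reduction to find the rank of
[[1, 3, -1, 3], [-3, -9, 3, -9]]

rank = 1

R2 → R2 + 3·R1
  [ 1  3  -1  3 ]
  [ 0  0   0  0 ]
The reduced form has 1 nonzero row.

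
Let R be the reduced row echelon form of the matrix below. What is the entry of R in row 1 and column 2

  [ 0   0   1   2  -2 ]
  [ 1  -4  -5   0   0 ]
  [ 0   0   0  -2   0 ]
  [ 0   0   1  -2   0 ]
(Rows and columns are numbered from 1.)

ρ1 ↔ ρ2
  [ 1  -4  -5   0   0 ]
  [ 0   0   1   2  -2 ]
  [ 0   0   0  -2   0 ]
  [ 0   0   1  -2   0 ]
ρ4 -> ρ4 − ρ2
  [ 1  -4  -5   0   0 ]
  [ 0   0   1   2  -2 ]
  [ 0   0   0  -2   0 ]
  [ 0   0   0  -4   2 ]
ρ3 -> -1/2·ρ3
  [ 1  -4  -5   0   0 ]
  [ 0   0   1   2  -2 ]
  [ 0   0   0   1   0 ]
  [ 0   0   0  -4   2 ]
ρ4 -> ρ4 + 4·ρ3
  [ 1  -4  -5  0   0 ]
  [ 0   0   1  2  -2 ]
  [ 0   0   0  1   0 ]
  [ 0   0   0  0   2 ]
ρ4 -> 1/2·ρ4
  [ 1  -4  -5  0   0 ]
  [ 0   0   1  2  -2 ]
  [ 0   0   0  1   0 ]
  [ 0   0   0  0   1 ]
ρ2 -> ρ2 + 2·ρ4
  [ 1  -4  -5  0  0 ]
  [ 0   0   1  2  0 ]
  [ 0   0   0  1  0 ]
  [ 0   0   0  0  1 ]
ρ2 -> ρ2 − 2·ρ3
  [ 1  -4  -5  0  0 ]
  [ 0   0   1  0  0 ]
  [ 0   0   0  1  0 ]
  [ 0   0   0  0  1 ]
ρ1 -> ρ1 + 5·ρ2
  [ 1  -4  0  0  0 ]
  [ 0   0  1  0  0 ]
  [ 0   0  0  1  0 ]
  [ 0   0  0  0  1 ]

-4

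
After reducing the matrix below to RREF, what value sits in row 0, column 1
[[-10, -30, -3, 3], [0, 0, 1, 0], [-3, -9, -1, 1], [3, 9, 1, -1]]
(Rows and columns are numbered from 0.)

3

Multiply ρ1 by -1/10.
  [  1   3  3/10  -3/10 ]
  [  0   0     1      0 ]
  [ -3  -9    -1      1 ]
  [  3   9     1     -1 ]
Add 3 times ρ1 to ρ3.
  [ 1  3   3/10  -3/10 ]
  [ 0  0      1      0 ]
  [ 0  0  -1/10   1/10 ]
  [ 3  9      1     -1 ]
Subtract 3 times ρ1 from ρ4.
  [ 1  3   3/10  -3/10 ]
  [ 0  0      1      0 ]
  [ 0  0  -1/10   1/10 ]
  [ 0  0   1/10  -1/10 ]
Add 1/10 times ρ2 to ρ3.
  [ 1  3  3/10  -3/10 ]
  [ 0  0     1      0 ]
  [ 0  0     0   1/10 ]
  [ 0  0  1/10  -1/10 ]
Subtract 1/10 times ρ2 from ρ4.
  [ 1  3  3/10  -3/10 ]
  [ 0  0     1      0 ]
  [ 0  0     0   1/10 ]
  [ 0  0     0  -1/10 ]
Multiply ρ3 by 10.
  [ 1  3  3/10  -3/10 ]
  [ 0  0     1      0 ]
  [ 0  0     0      1 ]
  [ 0  0     0  -1/10 ]
Add 1/10 times ρ3 to ρ4.
  [ 1  3  3/10  -3/10 ]
  [ 0  0     1      0 ]
  [ 0  0     0      1 ]
  [ 0  0     0      0 ]
Add 3/10 times ρ3 to ρ1.
  [ 1  3  3/10  0 ]
  [ 0  0     1  0 ]
  [ 0  0     0  1 ]
  [ 0  0     0  0 ]
Subtract 3/10 times ρ2 from ρ1.
  [ 1  3  0  0 ]
  [ 0  0  1  0 ]
  [ 0  0  0  1 ]
  [ 0  0  0  0 ]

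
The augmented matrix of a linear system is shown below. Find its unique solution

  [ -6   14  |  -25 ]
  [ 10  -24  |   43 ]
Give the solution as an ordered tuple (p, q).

(-1/2, -2)

R1 -> -1/6·R1
  [  1  -7/3  |  25/6 ]
  [ 10   -24  |    43 ]
R2 -> R2 − 10·R1
  [ 1  -7/3  |  25/6 ]
  [ 0  -2/3  |   4/3 ]
R2 -> -3/2·R2
  [ 1  -7/3  |  25/6 ]
  [ 0     1  |    -2 ]
R1 -> R1 + 7/3·R2
  [ 1  0  |  -1/2 ]
  [ 0  1  |    -2 ]
Reading off the last column: p = -1/2, q = -2.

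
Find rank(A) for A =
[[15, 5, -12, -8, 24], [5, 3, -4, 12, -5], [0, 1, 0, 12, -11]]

R1 := 1/15·R1
  [ 1  1/3  -4/5  -8/15  8/5 ]
  [ 5    3    -4     12   -5 ]
  [ 0    1     0     12  -11 ]
R2 := R2 − 5·R1
  [ 1  1/3  -4/5  -8/15  8/5 ]
  [ 0  4/3     0   44/3  -13 ]
  [ 0    1     0     12  -11 ]
R2 := 3/4·R2
  [ 1  1/3  -4/5  -8/15    8/5 ]
  [ 0    1     0     11  -39/4 ]
  [ 0    1     0     12    -11 ]
R3 := R3 − R2
  [ 1  1/3  -4/5  -8/15    8/5 ]
  [ 0    1     0     11  -39/4 ]
  [ 0    0     0      1   -5/4 ]
R2 := R2 − 11·R3
  [ 1  1/3  -4/5  -8/15   8/5 ]
  [ 0    1     0      0     4 ]
  [ 0    0     0      1  -5/4 ]
R1 := R1 + 8/15·R3
  [ 1  1/3  -4/5  0  14/15 ]
  [ 0    1     0  0      4 ]
  [ 0    0     0  1   -5/4 ]
R1 := R1 − 1/3·R2
  [ 1  0  -4/5  0  -2/5 ]
  [ 0  1     0  0     4 ]
  [ 0  0     0  1  -5/4 ]
The reduced form has 3 nonzero rows.

rank = 3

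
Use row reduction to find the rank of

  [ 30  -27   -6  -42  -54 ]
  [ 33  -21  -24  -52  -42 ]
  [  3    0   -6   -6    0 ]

rank = 2

r1 := 1/30·r1
  [  1  -9/10  -1/5  -7/5  -9/5 ]
  [ 33    -21   -24   -52   -42 ]
  [  3      0    -6    -6     0 ]
r2 := r2 − 33·r1
  [ 1  -9/10   -1/5   -7/5  -9/5 ]
  [ 0  87/10  -87/5  -29/5  87/5 ]
  [ 3      0     -6     -6     0 ]
r3 := r3 − 3·r1
  [ 1  -9/10   -1/5   -7/5  -9/5 ]
  [ 0  87/10  -87/5  -29/5  87/5 ]
  [ 0  27/10  -27/5   -9/5  27/5 ]
r2 := 10/87·r2
  [ 1  -9/10   -1/5  -7/5  -9/5 ]
  [ 0      1     -2  -2/3     2 ]
  [ 0  27/10  -27/5  -9/5  27/5 ]
r3 := r3 − 27/10·r2
  [ 1  -9/10  -1/5  -7/5  -9/5 ]
  [ 0      1    -2  -2/3     2 ]
  [ 0      0     0     0     0 ]
r1 := r1 + 9/10·r2
  [ 1  0  -2    -2  0 ]
  [ 0  1  -2  -2/3  2 ]
  [ 0  0   0     0  0 ]
The reduced form has 2 nonzero rows.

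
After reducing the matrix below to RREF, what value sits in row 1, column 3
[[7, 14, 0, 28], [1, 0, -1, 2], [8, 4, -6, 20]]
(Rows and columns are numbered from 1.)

R1 → 1/7·R1
  [ 1  2   0   4 ]
  [ 1  0  -1   2 ]
  [ 8  4  -6  20 ]
R2 → R2 − R1
  [ 1   2   0   4 ]
  [ 0  -2  -1  -2 ]
  [ 8   4  -6  20 ]
R3 → R3 − 8·R1
  [ 1    2   0    4 ]
  [ 0   -2  -1   -2 ]
  [ 0  -12  -6  -12 ]
R2 → -1/2·R2
  [ 1    2    0    4 ]
  [ 0    1  1/2    1 ]
  [ 0  -12   -6  -12 ]
R3 → R3 + 12·R2
  [ 1  2    0  4 ]
  [ 0  1  1/2  1 ]
  [ 0  0    0  0 ]
R1 → R1 − 2·R2
  [ 1  0   -1  2 ]
  [ 0  1  1/2  1 ]
  [ 0  0    0  0 ]

-1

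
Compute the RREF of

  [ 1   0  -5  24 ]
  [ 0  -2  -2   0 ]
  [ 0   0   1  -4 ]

R2 -> -1/2·R2
  [ 1  0  -5  24 ]
  [ 0  1   1   0 ]
  [ 0  0   1  -4 ]
R2 -> R2 − R3
  [ 1  0  -5  24 ]
  [ 0  1   0   4 ]
  [ 0  0   1  -4 ]
R1 -> R1 + 5·R3
  [ 1  0  0   4 ]
  [ 0  1  0   4 ]
  [ 0  0  1  -4 ]

[[1, 0, 0, 4], [0, 1, 0, 4], [0, 0, 1, -4]]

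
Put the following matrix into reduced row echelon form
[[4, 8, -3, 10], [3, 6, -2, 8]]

[[1, 2, 0, 4], [0, 0, 1, 2]]

r1 -> 1/4·r1
r2 -> r2 − 3·r1
r2 -> 4·r2
r1 -> r1 + 3/4·r2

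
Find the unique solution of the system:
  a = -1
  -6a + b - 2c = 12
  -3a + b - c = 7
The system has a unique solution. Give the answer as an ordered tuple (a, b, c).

(-1, 2, -2)

Form the augmented matrix and row-reduce:
  [  1  0   0  |  -1 ]
  [ -6  1  -2  |  12 ]
  [ -3  1  -1  |   7 ]
R2 -> R2 + 6·R1
  [  1  0   0  |  -1 ]
  [  0  1  -2  |   6 ]
  [ -3  1  -1  |   7 ]
R3 -> R3 + 3·R1
  [ 1  0   0  |  -1 ]
  [ 0  1  -2  |   6 ]
  [ 0  1  -1  |   4 ]
R3 -> R3 − R2
  [ 1  0   0  |  -1 ]
  [ 0  1  -2  |   6 ]
  [ 0  0   1  |  -2 ]
R2 -> R2 + 2·R3
  [ 1  0  0  |  -1 ]
  [ 0  1  0  |   2 ]
  [ 0  0  1  |  -2 ]
Reading off the last column: a = -1, b = 2, c = -2.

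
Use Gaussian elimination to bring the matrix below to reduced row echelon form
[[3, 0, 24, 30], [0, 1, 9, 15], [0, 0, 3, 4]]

[[1, 0, 0, -2/3], [0, 1, 0, 3], [0, 0, 1, 4/3]]

R1 -> 1/3·R1
  [ 1  0  8  10 ]
  [ 0  1  9  15 ]
  [ 0  0  3   4 ]
R3 -> 1/3·R3
  [ 1  0  8   10 ]
  [ 0  1  9   15 ]
  [ 0  0  1  4/3 ]
R2 -> R2 − 9·R3
  [ 1  0  8   10 ]
  [ 0  1  0    3 ]
  [ 0  0  1  4/3 ]
R1 -> R1 − 8·R3
  [ 1  0  0  -2/3 ]
  [ 0  1  0     3 ]
  [ 0  0  1   4/3 ]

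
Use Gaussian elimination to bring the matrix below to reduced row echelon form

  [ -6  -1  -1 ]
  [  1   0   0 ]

R1 -> -1/6·R1
  [ 1  1/6  1/6 ]
  [ 1    0    0 ]
R2 -> R2 − R1
  [ 1   1/6   1/6 ]
  [ 0  -1/6  -1/6 ]
R2 -> -6·R2
  [ 1  1/6  1/6 ]
  [ 0    1    1 ]
R1 -> R1 − 1/6·R2
  [ 1  0  0 ]
  [ 0  1  1 ]

[[1, 0, 0], [0, 1, 1]]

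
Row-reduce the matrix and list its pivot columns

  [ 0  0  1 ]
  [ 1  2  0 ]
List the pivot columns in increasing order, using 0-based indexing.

Swap R1 and R2.
  [ 1  2  0 ]
  [ 0  0  1 ]
Pivot columns are the columns containing a leading 1.

0, 2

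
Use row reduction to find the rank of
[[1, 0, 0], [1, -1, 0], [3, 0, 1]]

R2 -> R2 − R1
  [ 1   0  0 ]
  [ 0  -1  0 ]
  [ 3   0  1 ]
R3 -> R3 − 3·R1
  [ 1   0  0 ]
  [ 0  -1  0 ]
  [ 0   0  1 ]
R2 -> -1·R2
  [ 1  0  0 ]
  [ 0  1  0 ]
  [ 0  0  1 ]
The reduced form has 3 nonzero rows.

rank = 3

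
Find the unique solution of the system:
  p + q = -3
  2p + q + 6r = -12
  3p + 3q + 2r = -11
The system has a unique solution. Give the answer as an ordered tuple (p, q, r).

(-3, 0, -1)

Form the augmented matrix and row-reduce:
  [ 1  1  0  |   -3 ]
  [ 2  1  6  |  -12 ]
  [ 3  3  2  |  -11 ]
ρ2 ← ρ2 − 2·ρ1
  [ 1   1  0  |   -3 ]
  [ 0  -1  6  |   -6 ]
  [ 3   3  2  |  -11 ]
ρ3 ← ρ3 − 3·ρ1
  [ 1   1  0  |  -3 ]
  [ 0  -1  6  |  -6 ]
  [ 0   0  2  |  -2 ]
ρ2 ← -1·ρ2
  [ 1  1   0  |  -3 ]
  [ 0  1  -6  |   6 ]
  [ 0  0   2  |  -2 ]
ρ3 ← 1/2·ρ3
  [ 1  1   0  |  -3 ]
  [ 0  1  -6  |   6 ]
  [ 0  0   1  |  -1 ]
ρ2 ← ρ2 + 6·ρ3
  [ 1  1  0  |  -3 ]
  [ 0  1  0  |   0 ]
  [ 0  0  1  |  -1 ]
ρ1 ← ρ1 − ρ2
  [ 1  0  0  |  -3 ]
  [ 0  1  0  |   0 ]
  [ 0  0  1  |  -1 ]
Reading off the last column: p = -3, q = 0, r = -1.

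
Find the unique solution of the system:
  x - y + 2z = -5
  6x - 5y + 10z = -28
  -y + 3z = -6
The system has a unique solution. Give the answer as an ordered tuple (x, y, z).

(-3, -6, -4)

Form the augmented matrix and row-reduce:
  [ 1  -1   2  |   -5 ]
  [ 6  -5  10  |  -28 ]
  [ 0  -1   3  |   -6 ]
Subtract 6 times R1 from R2.
Add R2 to R3.
Add 2 times R3 to R2.
Subtract 2 times R3 from R1.
Add R2 to R1.
Reading off the last column: x = -3, y = -6, z = -4.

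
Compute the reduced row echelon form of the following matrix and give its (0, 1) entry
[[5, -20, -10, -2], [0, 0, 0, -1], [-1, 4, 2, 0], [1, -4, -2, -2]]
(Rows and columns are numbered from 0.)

-4

Multiply R1 by 1/5.
  [  1  -4  -2  -2/5 ]
  [  0   0   0    -1 ]
  [ -1   4   2     0 ]
  [  1  -4  -2    -2 ]
Add R1 to R3.
  [ 1  -4  -2  -2/5 ]
  [ 0   0   0    -1 ]
  [ 0   0   0  -2/5 ]
  [ 1  -4  -2    -2 ]
Subtract R1 from R4.
  [ 1  -4  -2  -2/5 ]
  [ 0   0   0    -1 ]
  [ 0   0   0  -2/5 ]
  [ 0   0   0  -8/5 ]
Multiply R2 by -1.
  [ 1  -4  -2  -2/5 ]
  [ 0   0   0     1 ]
  [ 0   0   0  -2/5 ]
  [ 0   0   0  -8/5 ]
Add 2/5 times R2 to R3.
  [ 1  -4  -2  -2/5 ]
  [ 0   0   0     1 ]
  [ 0   0   0     0 ]
  [ 0   0   0  -8/5 ]
Add 8/5 times R2 to R4.
  [ 1  -4  -2  -2/5 ]
  [ 0   0   0     1 ]
  [ 0   0   0     0 ]
  [ 0   0   0     0 ]
Add 2/5 times R2 to R1.
  [ 1  -4  -2  0 ]
  [ 0   0   0  1 ]
  [ 0   0   0  0 ]
  [ 0   0   0  0 ]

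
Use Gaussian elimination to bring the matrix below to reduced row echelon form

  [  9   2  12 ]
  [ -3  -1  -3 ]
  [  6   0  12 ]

[[1, 0, 2], [0, 1, -3], [0, 0, 0]]

R1 → 1/9·R1
  [  1  2/9  4/3 ]
  [ -3   -1   -3 ]
  [  6    0   12 ]
R2 → R2 + 3·R1
  [ 1   2/9  4/3 ]
  [ 0  -1/3    1 ]
  [ 6     0   12 ]
R3 → R3 − 6·R1
  [ 1   2/9  4/3 ]
  [ 0  -1/3    1 ]
  [ 0  -4/3    4 ]
R2 → -3·R2
  [ 1   2/9  4/3 ]
  [ 0     1   -3 ]
  [ 0  -4/3    4 ]
R3 → R3 + 4/3·R2
  [ 1  2/9  4/3 ]
  [ 0    1   -3 ]
  [ 0    0    0 ]
R1 → R1 − 2/9·R2
  [ 1  0   2 ]
  [ 0  1  -3 ]
  [ 0  0   0 ]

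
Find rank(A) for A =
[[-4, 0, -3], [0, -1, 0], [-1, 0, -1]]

ρ1 -> -1/4·ρ1
  [  1   0  3/4 ]
  [  0  -1    0 ]
  [ -1   0   -1 ]
ρ3 -> ρ3 + ρ1
  [ 1   0   3/4 ]
  [ 0  -1     0 ]
  [ 0   0  -1/4 ]
ρ2 -> -1·ρ2
  [ 1  0   3/4 ]
  [ 0  1     0 ]
  [ 0  0  -1/4 ]
ρ3 -> -4·ρ3
  [ 1  0  3/4 ]
  [ 0  1    0 ]
  [ 0  0    1 ]
ρ1 -> ρ1 − 3/4·ρ3
  [ 1  0  0 ]
  [ 0  1  0 ]
  [ 0  0  1 ]
The reduced form has 3 nonzero rows.

rank = 3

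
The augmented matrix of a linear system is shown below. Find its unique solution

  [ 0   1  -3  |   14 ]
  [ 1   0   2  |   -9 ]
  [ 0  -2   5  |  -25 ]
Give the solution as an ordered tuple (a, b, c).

(-3, 5, -3)

R1 <=> R2
  [ 1   0   2  |   -9 ]
  [ 0   1  -3  |   14 ]
  [ 0  -2   5  |  -25 ]
R3 -> R3 + 2·R2
  [ 1  0   2  |  -9 ]
  [ 0  1  -3  |  14 ]
  [ 0  0  -1  |   3 ]
R3 -> -1·R3
  [ 1  0   2  |  -9 ]
  [ 0  1  -3  |  14 ]
  [ 0  0   1  |  -3 ]
R2 -> R2 + 3·R3
  [ 1  0  2  |  -9 ]
  [ 0  1  0  |   5 ]
  [ 0  0  1  |  -3 ]
R1 -> R1 − 2·R3
  [ 1  0  0  |  -3 ]
  [ 0  1  0  |   5 ]
  [ 0  0  1  |  -3 ]
Reading off the last column: a = -3, b = 5, c = -3.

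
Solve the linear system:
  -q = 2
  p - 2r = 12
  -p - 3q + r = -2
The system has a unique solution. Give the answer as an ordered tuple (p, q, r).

Form the augmented matrix and row-reduce:
  [  0  -1   0  |   2 ]
  [  1   0  -2  |  12 ]
  [ -1  -3   1  |  -2 ]
ρ1 <=> ρ2
  [  1   0  -2  |  12 ]
  [  0  -1   0  |   2 ]
  [ -1  -3   1  |  -2 ]
ρ3 → ρ3 + ρ1
  [ 1   0  -2  |  12 ]
  [ 0  -1   0  |   2 ]
  [ 0  -3  -1  |  10 ]
ρ2 → -1·ρ2
  [ 1   0  -2  |  12 ]
  [ 0   1   0  |  -2 ]
  [ 0  -3  -1  |  10 ]
ρ3 → ρ3 + 3·ρ2
  [ 1  0  -2  |  12 ]
  [ 0  1   0  |  -2 ]
  [ 0  0  -1  |   4 ]
ρ3 → -1·ρ3
  [ 1  0  -2  |  12 ]
  [ 0  1   0  |  -2 ]
  [ 0  0   1  |  -4 ]
ρ1 → ρ1 + 2·ρ3
  [ 1  0  0  |   4 ]
  [ 0  1  0  |  -2 ]
  [ 0  0  1  |  -4 ]
Reading off the last column: p = 4, q = -2, r = -4.

(4, -2, -4)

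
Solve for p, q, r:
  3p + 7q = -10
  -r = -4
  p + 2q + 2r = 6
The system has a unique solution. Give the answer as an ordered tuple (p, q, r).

(6, -4, 4)

Form the augmented matrix and row-reduce:
  [ 3  7   0  |  -10 ]
  [ 0  0  -1  |   -4 ]
  [ 1  2   2  |    6 ]
R1 := 1/3·R1
R3 := R3 − R1
R2 <=> R3
R2 := -3·R2
R3 := -1·R3
R2 := R2 + 6·R3
R1 := R1 − 7/3·R2
Reading off the last column: p = 6, q = -4, r = 4.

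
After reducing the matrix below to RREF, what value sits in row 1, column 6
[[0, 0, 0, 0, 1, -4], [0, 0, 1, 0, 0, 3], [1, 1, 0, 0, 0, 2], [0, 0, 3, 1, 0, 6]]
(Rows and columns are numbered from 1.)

2

ρ1 <-> ρ3
  [ 1  1  0  0  0   2 ]
  [ 0  0  1  0  0   3 ]
  [ 0  0  0  0  1  -4 ]
  [ 0  0  3  1  0   6 ]
ρ4 -> ρ4 − 3·ρ2
  [ 1  1  0  0  0   2 ]
  [ 0  0  1  0  0   3 ]
  [ 0  0  0  0  1  -4 ]
  [ 0  0  0  1  0  -3 ]
ρ3 <-> ρ4
  [ 1  1  0  0  0   2 ]
  [ 0  0  1  0  0   3 ]
  [ 0  0  0  1  0  -3 ]
  [ 0  0  0  0  1  -4 ]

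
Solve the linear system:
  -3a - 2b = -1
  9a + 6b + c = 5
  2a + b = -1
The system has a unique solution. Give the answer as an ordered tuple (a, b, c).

(-3, 5, 2)

Form the augmented matrix and row-reduce:
  [ -3  -2  0  |  -1 ]
  [  9   6  1  |   5 ]
  [  2   1  0  |  -1 ]
Multiply R1 by -1/3.
  [ 1  2/3  0  |  1/3 ]
  [ 9    6  1  |    5 ]
  [ 2    1  0  |   -1 ]
Subtract 9 times R1 from R2.
  [ 1  2/3  0  |  1/3 ]
  [ 0    0  1  |    2 ]
  [ 2    1  0  |   -1 ]
Subtract 2 times R1 from R3.
  [ 1   2/3  0  |   1/3 ]
  [ 0     0  1  |     2 ]
  [ 0  -1/3  0  |  -5/3 ]
Swap R2 and R3.
  [ 1   2/3  0  |   1/3 ]
  [ 0  -1/3  0  |  -5/3 ]
  [ 0     0  1  |     2 ]
Multiply R2 by -3.
  [ 1  2/3  0  |  1/3 ]
  [ 0    1  0  |    5 ]
  [ 0    0  1  |    2 ]
Subtract 2/3 times R2 from R1.
  [ 1  0  0  |  -3 ]
  [ 0  1  0  |   5 ]
  [ 0  0  1  |   2 ]
Reading off the last column: a = -3, b = 5, c = 2.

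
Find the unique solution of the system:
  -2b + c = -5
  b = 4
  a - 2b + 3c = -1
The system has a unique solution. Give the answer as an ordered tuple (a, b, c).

(-2, 4, 3)

Form the augmented matrix and row-reduce:
  [ 0  -2  1  |  -5 ]
  [ 0   1  0  |   4 ]
  [ 1  -2  3  |  -1 ]
R1 <=> R3
R3 → R3 + 2·R2
R1 → R1 − 3·R3
R1 → R1 + 2·R2
Reading off the last column: a = -2, b = 4, c = 3.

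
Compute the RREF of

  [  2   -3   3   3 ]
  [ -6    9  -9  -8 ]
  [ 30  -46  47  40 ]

[[1, 0, -3/2, 0], [0, 1, -2, 0], [0, 0, 0, 1]]

R1 := 1/2·R1
  [  1  -3/2  3/2  3/2 ]
  [ -6     9   -9   -8 ]
  [ 30   -46   47   40 ]
R2 := R2 + 6·R1
  [  1  -3/2  3/2  3/2 ]
  [  0     0    0    1 ]
  [ 30   -46   47   40 ]
R3 := R3 − 30·R1
  [ 1  -3/2  3/2  3/2 ]
  [ 0     0    0    1 ]
  [ 0    -1    2   -5 ]
R2 <=> R3
  [ 1  -3/2  3/2  3/2 ]
  [ 0    -1    2   -5 ]
  [ 0     0    0    1 ]
R2 := -1·R2
  [ 1  -3/2  3/2  3/2 ]
  [ 0     1   -2    5 ]
  [ 0     0    0    1 ]
R2 := R2 − 5·R3
  [ 1  -3/2  3/2  3/2 ]
  [ 0     1   -2    0 ]
  [ 0     0    0    1 ]
R1 := R1 − 3/2·R3
  [ 1  -3/2  3/2  0 ]
  [ 0     1   -2  0 ]
  [ 0     0    0  1 ]
R1 := R1 + 3/2·R2
  [ 1  0  -3/2  0 ]
  [ 0  1    -2  0 ]
  [ 0  0     0  1 ]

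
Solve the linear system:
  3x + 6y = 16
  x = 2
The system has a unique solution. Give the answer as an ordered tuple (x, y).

Form the augmented matrix and row-reduce:
  [ 3  6  |  16 ]
  [ 1  0  |   2 ]
R1 -> 1/3·R1
R2 -> R2 − R1
R2 -> -1/2·R2
R1 -> R1 − 2·R2
Reading off the last column: x = 2, y = 5/3.

(2, 5/3)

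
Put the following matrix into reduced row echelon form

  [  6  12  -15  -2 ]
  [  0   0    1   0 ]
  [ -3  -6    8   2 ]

[[1, 2, 0, 0], [0, 0, 1, 0], [0, 0, 0, 1]]

ρ1 ← 1/6·ρ1
ρ3 ← ρ3 + 3·ρ1
ρ3 ← ρ3 − 1/2·ρ2
ρ1 ← ρ1 + 1/3·ρ3
ρ1 ← ρ1 + 5/2·ρ2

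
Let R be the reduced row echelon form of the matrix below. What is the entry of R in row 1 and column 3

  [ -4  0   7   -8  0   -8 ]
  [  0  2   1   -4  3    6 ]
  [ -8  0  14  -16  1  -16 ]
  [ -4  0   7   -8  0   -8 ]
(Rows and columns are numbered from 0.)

Multiply R1 by -1/4.
  [  1  0  -7/4    2  0    2 ]
  [  0  2     1   -4  3    6 ]
  [ -8  0    14  -16  1  -16 ]
  [ -4  0     7   -8  0   -8 ]
Add 8 times R1 to R3.
  [  1  0  -7/4   2  0   2 ]
  [  0  2     1  -4  3   6 ]
  [  0  0     0   0  1   0 ]
  [ -4  0     7  -8  0  -8 ]
Add 4 times R1 to R4.
  [ 1  0  -7/4   2  0  2 ]
  [ 0  2     1  -4  3  6 ]
  [ 0  0     0   0  1  0 ]
  [ 0  0     0   0  0  0 ]
Multiply R2 by 1/2.
  [ 1  0  -7/4   2    0  2 ]
  [ 0  1   1/2  -2  3/2  3 ]
  [ 0  0     0   0    1  0 ]
  [ 0  0     0   0    0  0 ]
Subtract 3/2 times R3 from R2.
  [ 1  0  -7/4   2  0  2 ]
  [ 0  1   1/2  -2  0  3 ]
  [ 0  0     0   0  1  0 ]
  [ 0  0     0   0  0  0 ]

-2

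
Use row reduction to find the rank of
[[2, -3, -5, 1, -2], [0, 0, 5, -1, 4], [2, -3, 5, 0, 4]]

rank = 3

r1 -> 1/2·r1
r3 -> r3 − 2·r1
r2 -> 1/5·r2
r3 -> r3 − 10·r2
r2 -> r2 + 1/5·r3
r1 -> r1 − 1/2·r3
r1 -> r1 + 5/2·r2
The reduced form has 3 nonzero rows.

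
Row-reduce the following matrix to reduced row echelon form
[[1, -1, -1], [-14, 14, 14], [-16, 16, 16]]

r2 -> r2 + 14·r1
  [   1  -1  -1 ]
  [   0   0   0 ]
  [ -16  16  16 ]
r3 -> r3 + 16·r1
  [ 1  -1  -1 ]
  [ 0   0   0 ]
  [ 0   0   0 ]

[[1, -1, -1], [0, 0, 0], [0, 0, 0]]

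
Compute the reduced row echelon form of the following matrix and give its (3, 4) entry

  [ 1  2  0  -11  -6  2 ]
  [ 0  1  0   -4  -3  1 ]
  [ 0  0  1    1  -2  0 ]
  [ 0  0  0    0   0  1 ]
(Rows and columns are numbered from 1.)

1

Subtract r4 from r2.
Subtract 2 times r4 from r1.
Subtract 2 times r2 from r1.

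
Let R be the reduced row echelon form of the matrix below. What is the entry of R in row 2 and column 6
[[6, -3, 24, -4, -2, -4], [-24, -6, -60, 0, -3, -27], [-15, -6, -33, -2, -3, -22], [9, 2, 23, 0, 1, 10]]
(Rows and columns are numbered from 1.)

0

R1 ← 1/6·R1
  [   1  -1/2    4  -2/3  -1/3  -2/3 ]
  [ -24    -6  -60     0    -3   -27 ]
  [ -15    -6  -33    -2    -3   -22 ]
  [   9     2   23     0     1    10 ]
R2 ← R2 + 24·R1
  [   1  -1/2    4  -2/3  -1/3  -2/3 ]
  [   0   -18   36   -16   -11   -43 ]
  [ -15    -6  -33    -2    -3   -22 ]
  [   9     2   23     0     1    10 ]
R3 ← R3 + 15·R1
  [ 1   -1/2   4  -2/3  -1/3  -2/3 ]
  [ 0    -18  36   -16   -11   -43 ]
  [ 0  -27/2  27   -12    -8   -32 ]
  [ 9      2  23     0     1    10 ]
R4 ← R4 − 9·R1
  [ 1   -1/2    4  -2/3  -1/3  -2/3 ]
  [ 0    -18   36   -16   -11   -43 ]
  [ 0  -27/2   27   -12    -8   -32 ]
  [ 0   13/2  -13     6     4    16 ]
R2 ← -1/18·R2
  [ 1   -1/2    4  -2/3   -1/3   -2/3 ]
  [ 0      1   -2   8/9  11/18  43/18 ]
  [ 0  -27/2   27   -12     -8    -32 ]
  [ 0   13/2  -13     6      4     16 ]
R3 ← R3 + 27/2·R2
  [ 1  -1/2    4  -2/3   -1/3   -2/3 ]
  [ 0     1   -2   8/9  11/18  43/18 ]
  [ 0     0    0     0    1/4    1/4 ]
  [ 0  13/2  -13     6      4     16 ]
R4 ← R4 − 13/2·R2
  [ 1  -1/2   4  -2/3   -1/3   -2/3 ]
  [ 0     1  -2   8/9  11/18  43/18 ]
  [ 0     0   0     0    1/4    1/4 ]
  [ 0     0   0   2/9   1/36  17/36 ]
R3 <=> R4
  [ 1  -1/2   4  -2/3   -1/3   -2/3 ]
  [ 0     1  -2   8/9  11/18  43/18 ]
  [ 0     0   0   2/9   1/36  17/36 ]
  [ 0     0   0     0    1/4    1/4 ]
R3 ← 9/2·R3
  [ 1  -1/2   4  -2/3   -1/3   -2/3 ]
  [ 0     1  -2   8/9  11/18  43/18 ]
  [ 0     0   0     1    1/8   17/8 ]
  [ 0     0   0     0    1/4    1/4 ]
R4 ← 4·R4
  [ 1  -1/2   4  -2/3   -1/3   -2/3 ]
  [ 0     1  -2   8/9  11/18  43/18 ]
  [ 0     0   0     1    1/8   17/8 ]
  [ 0     0   0     0      1      1 ]
R3 ← R3 − 1/8·R4
  [ 1  -1/2   4  -2/3   -1/3   -2/3 ]
  [ 0     1  -2   8/9  11/18  43/18 ]
  [ 0     0   0     1      0      2 ]
  [ 0     0   0     0      1      1 ]
R2 ← R2 − 11/18·R4
  [ 1  -1/2   4  -2/3  -1/3  -2/3 ]
  [ 0     1  -2   8/9     0  16/9 ]
  [ 0     0   0     1     0     2 ]
  [ 0     0   0     0     1     1 ]
R1 ← R1 + 1/3·R4
  [ 1  -1/2   4  -2/3  0  -1/3 ]
  [ 0     1  -2   8/9  0  16/9 ]
  [ 0     0   0     1  0     2 ]
  [ 0     0   0     0  1     1 ]
R2 ← R2 − 8/9·R3
  [ 1  -1/2   4  -2/3  0  -1/3 ]
  [ 0     1  -2     0  0     0 ]
  [ 0     0   0     1  0     2 ]
  [ 0     0   0     0  1     1 ]
R1 ← R1 + 2/3·R3
  [ 1  -1/2   4  0  0  1 ]
  [ 0     1  -2  0  0  0 ]
  [ 0     0   0  1  0  2 ]
  [ 0     0   0  0  1  1 ]
R1 ← R1 + 1/2·R2
  [ 1  0   3  0  0  1 ]
  [ 0  1  -2  0  0  0 ]
  [ 0  0   0  1  0  2 ]
  [ 0  0   0  0  1  1 ]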